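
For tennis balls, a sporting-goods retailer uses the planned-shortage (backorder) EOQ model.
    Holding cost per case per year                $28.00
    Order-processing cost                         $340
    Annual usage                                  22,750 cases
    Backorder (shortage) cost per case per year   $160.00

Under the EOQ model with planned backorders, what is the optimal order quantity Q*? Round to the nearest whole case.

Basic EOQ = √(2·22,750·340/28) = 743.303
Backorder adjustment √((H+b)/b) = √((28+160)/160) = 1.0840
Q* = 743.303 × 1.0840 ≈ 805.72

806 cases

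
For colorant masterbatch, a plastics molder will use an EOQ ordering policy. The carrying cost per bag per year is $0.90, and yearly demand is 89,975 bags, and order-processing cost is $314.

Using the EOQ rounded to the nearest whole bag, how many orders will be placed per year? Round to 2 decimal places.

Q* = √(2·D·S / H) = √(2·89,975·314 / 0.9) = √62,782,555.6 ≈ 7,923.54 → Q = 7,924
Orders per year = D/Q = 89,975 / 7,924 = 11.355

11.35 orders per year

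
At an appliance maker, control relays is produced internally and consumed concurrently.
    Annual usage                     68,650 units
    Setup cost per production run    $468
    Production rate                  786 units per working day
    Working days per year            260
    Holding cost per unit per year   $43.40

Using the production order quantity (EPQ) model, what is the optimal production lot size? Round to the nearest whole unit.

1,493 units

d = 68,650/260 = 264.0385 units/day;  effective holding cost H(1 − d/p) = 43.4·(1 − 264.0385/786) = 28.82078
Q* = √(2DS / H_eff) = √(2·68,650·468 / 28.82078) ≈ 1,493.16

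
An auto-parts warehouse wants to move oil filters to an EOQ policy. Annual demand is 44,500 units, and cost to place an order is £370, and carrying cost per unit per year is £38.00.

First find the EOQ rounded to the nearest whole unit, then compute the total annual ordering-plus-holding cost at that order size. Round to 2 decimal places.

£35,374.28

EOQ = √(2DS/H) = √(2 × 44,500 × 370 / 38)
    = √(866,578.95) ≈ 930.90 → Q = 931 units
Ordering: D/Q × S = 44,500/931 × £370 = £17,685.28
Holding:  Q/2 × H = 931/2 × £38 = £17,689.00
Total = £17,685.28 + £17,689.00 = £35,374.28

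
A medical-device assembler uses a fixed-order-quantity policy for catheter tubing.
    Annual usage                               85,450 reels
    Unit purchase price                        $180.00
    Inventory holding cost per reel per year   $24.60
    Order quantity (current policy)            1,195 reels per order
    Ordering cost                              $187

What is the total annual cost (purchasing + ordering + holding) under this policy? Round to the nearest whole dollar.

$15,409,070

Orders/yr = 85,450/1,195 = 71.506; ordering cost = 71.506 × $187 = $13,371.67
Average inventory = 1,195/2 = 597.5; holding cost = 597.5 × $24.6 = $14,698.50
Purchase cost = D·C = 85,450 × 180 = $15,381,000.00
Total = $13,371.67 + $14,698.50 + $15,381,000.00 = $15,409,070.17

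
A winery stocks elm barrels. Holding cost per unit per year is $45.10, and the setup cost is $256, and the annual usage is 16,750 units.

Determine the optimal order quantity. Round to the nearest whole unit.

436 units

Q* = √(2·D·S / H) = √(2·16,750·256 / 45.1) = √190,155.2 ≈ 436.07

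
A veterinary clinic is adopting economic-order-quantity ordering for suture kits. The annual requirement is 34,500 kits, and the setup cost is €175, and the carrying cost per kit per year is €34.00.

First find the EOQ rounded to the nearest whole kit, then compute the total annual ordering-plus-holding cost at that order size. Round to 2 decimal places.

Optimal lot size Q* = (2 × 34,500 × €175 / €34)^½ ≈ 595.94 → Q = 596 kits
Ordering: D/Q × S = 34,500/596 × €175 = €10,130.03
Holding:  Q/2 × H = 596/2 × €34 = €10,132.00
Total = €10,130.03 + €10,132.00 = €20,262.03

€20,262.03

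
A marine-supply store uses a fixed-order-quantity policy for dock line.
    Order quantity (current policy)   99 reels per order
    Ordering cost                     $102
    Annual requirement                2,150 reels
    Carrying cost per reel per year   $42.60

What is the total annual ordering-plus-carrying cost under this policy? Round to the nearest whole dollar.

$4,324

Ordering: D/Q × S = 2,150/99 × $102 = $2,215.15
Holding:  Q/2 × H = 99/2 × $42.6 = $2,108.70
Total = $2,215.15 + $2,108.70 = $4,323.85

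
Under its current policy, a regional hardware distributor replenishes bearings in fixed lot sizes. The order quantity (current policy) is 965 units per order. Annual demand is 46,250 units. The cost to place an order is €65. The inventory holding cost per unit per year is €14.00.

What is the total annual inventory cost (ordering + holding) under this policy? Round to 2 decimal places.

€9,870.28

Ordering: D/Q × S = 46,250/965 × €65 = €3,115.28
Holding:  Q/2 × H = 965/2 × €14 = €6,755.00
Total = €3,115.28 + €6,755.00 = €9,870.28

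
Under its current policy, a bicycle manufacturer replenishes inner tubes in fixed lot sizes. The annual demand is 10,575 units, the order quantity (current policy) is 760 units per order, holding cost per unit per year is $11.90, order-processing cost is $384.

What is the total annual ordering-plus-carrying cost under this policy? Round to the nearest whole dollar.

Orders/yr = 10,575/760 = 13.914; ordering cost = 13.914 × $384 = $5,343.16
Average inventory = 760/2 = 380; holding cost = 380 × $11.9 = $4,522.00
Total = $5,343.16 + $4,522.00 = $9,865.16

$9,865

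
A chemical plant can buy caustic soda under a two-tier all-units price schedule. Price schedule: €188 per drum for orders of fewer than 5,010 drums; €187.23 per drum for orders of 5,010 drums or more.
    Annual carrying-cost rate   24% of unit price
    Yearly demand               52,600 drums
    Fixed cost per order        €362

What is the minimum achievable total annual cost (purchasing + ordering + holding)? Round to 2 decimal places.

H₁ = 24%×€188 = €45.1200;  H₂ = 24%×€187.23 = €44.9352
EOQ₁ = √(2×52,600×362/45.1200) = 918.71  (< 5,010, feasible at tier 1)
EOQ₂ = √(2×52,600×362/44.9352) = 920.60  (< 5,010 → use Q = 5,010 at tier-2 price)
TC(tier 1 (EOQ₁), Q≈918.7) = €9,930,252.12
TC(tier 2, Q≈5,010.0) = €9,964,661.31
Minimum at tier 1 (EOQ₁): €9,930,252.12

€9,930,252.12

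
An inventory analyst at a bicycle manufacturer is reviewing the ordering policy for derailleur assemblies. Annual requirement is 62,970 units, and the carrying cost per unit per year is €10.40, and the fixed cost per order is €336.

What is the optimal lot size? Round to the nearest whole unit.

2,017 units

Optimal lot size Q* = (2 × 62,970 × €336 / €10.4)^½ ≈ 2,017.13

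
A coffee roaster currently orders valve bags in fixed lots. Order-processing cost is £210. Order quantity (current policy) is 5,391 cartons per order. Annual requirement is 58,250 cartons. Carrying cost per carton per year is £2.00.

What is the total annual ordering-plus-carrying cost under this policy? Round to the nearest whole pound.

£7,660

Annual ordering cost = (D/Q)·S = (58,250/5,391) × 210 = £2,269.06
Annual holding cost  = (Q/2)·H = (5,391/2) × 2 = £5,391.00
Total = £2,269.06 + £5,391.00 = £7,660.06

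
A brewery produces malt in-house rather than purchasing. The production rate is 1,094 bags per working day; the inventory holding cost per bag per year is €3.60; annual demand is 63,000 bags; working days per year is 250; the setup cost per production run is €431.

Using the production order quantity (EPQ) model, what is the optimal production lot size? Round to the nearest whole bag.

4,427 bags

d = 63,000/250 = 252.0000 bags/day;  effective holding cost H(1 − d/p) = 3.6·(1 − 252.0000/1094) = 2.77075
Q* = √(2DS / H_eff) = √(2·63,000·431 / 2.77075) ≈ 4,427.16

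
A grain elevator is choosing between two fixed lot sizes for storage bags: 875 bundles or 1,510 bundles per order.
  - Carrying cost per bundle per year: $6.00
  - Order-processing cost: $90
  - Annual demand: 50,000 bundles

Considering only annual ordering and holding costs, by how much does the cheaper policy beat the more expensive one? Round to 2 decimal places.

Annual cost at Q: ordering D·S/Q plus holding Q·H/2.
TC(875) = (50,000/875)×90 + (875/2)×6 = $7,767.86
TC(1,510) = (50,000/1,510)×90 + (1,510/2)×6 = $7,510.13
Lots of 1,510 are cheaper by $257.72.

$257.72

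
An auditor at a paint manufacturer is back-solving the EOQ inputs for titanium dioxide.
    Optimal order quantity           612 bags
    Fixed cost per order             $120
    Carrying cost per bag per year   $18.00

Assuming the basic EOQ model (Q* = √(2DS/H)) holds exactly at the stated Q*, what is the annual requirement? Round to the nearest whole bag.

28,091 bags per year

Since Q* = (2DS/H)^½, squaring gives Q*²·H = 2DS.
D = Q²H / (2S) = 612² × 18 / (2 × 120) = 28,090.80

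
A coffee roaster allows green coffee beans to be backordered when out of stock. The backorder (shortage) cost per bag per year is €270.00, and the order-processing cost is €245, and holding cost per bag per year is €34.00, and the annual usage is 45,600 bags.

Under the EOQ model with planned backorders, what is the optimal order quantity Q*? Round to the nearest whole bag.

Basic EOQ = √(2·45,600·245/34) = 810.664
Backorder adjustment √((H+b)/b) = √((34+270)/270) = 1.0611
Q* = 810.664 × 1.0611 ≈ 860.19

860 bags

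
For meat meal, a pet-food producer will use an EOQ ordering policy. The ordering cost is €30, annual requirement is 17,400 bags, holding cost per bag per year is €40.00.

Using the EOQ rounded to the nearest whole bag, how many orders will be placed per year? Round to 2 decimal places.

107.41 orders per year

Q* = √(2·D·S / H) = √(2·17,400·30 / 40) = √26,100.0 ≈ 161.55 → Q = 162
Orders per year = D/Q = 17,400 / 162 = 107.407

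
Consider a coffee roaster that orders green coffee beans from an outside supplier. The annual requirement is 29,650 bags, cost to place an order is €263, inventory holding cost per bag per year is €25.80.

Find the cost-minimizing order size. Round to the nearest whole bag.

2DS/H = 2·29,650·263/25.8 = 604,492.25
EOQ = √604,492.25 ≈ 777.49

777 bags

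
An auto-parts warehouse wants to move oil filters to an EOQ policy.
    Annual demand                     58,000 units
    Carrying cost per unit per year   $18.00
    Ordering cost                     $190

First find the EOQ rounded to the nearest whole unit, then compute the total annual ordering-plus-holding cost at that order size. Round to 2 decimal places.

Optimal lot size Q* = (2 × 58,000 × $190 / $18)^½ ≈ 1,106.55 → Q = 1,107 units
Orders/yr = 58,000/1,107 = 52.394; ordering cost = 52.394 × $190 = $9,954.83
Average inventory = 1,107/2 = 553.5; holding cost = 553.5 × $18 = $9,963.00
Total = $9,954.83 + $9,963.00 = $19,917.83

$19,917.83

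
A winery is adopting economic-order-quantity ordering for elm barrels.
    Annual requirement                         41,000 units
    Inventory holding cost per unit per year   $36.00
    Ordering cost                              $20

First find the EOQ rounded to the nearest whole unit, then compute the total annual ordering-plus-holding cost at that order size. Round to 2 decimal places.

EOQ = √(2DS/H) = √(2 × 41,000 × 20 / 36)
    = √(45,555.56) ≈ 213.44 → Q = 213 units
Ordering: D/Q × S = 41,000/213 × $20 = $3,849.77
Holding:  Q/2 × H = 213/2 × $36 = $3,834.00
Total = $3,849.77 + $3,834.00 = $7,683.77

$7,683.77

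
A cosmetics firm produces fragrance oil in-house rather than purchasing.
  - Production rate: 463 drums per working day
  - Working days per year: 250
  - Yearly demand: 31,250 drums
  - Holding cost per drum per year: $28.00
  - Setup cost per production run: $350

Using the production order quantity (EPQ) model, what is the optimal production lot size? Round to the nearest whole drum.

d = 31,250/250 = 125.0000 drums/day;  effective holding cost H(1 − d/p) = 28·(1 − 125.0000/463) = 20.44060
Q* = √(2DS / H_eff) = √(2·31,250·350 / 20.44060) ≈ 1,034.49

1,034 drums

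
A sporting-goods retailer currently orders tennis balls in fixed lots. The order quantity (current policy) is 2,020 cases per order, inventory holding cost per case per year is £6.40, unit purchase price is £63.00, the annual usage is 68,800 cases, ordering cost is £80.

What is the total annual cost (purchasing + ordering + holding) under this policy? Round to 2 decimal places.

Orders/yr = 68,800/2,020 = 34.059; ordering cost = 34.059 × £80 = £2,724.75
Average inventory = 2,020/2 = 1010; holding cost = 1010 × £6.4 = £6,464.00
Purchase cost = D·C = 68,800 × 63 = £4,334,400.00
Total = £2,724.75 + £6,464.00 + £4,334,400.00 = £4,343,588.75

£4,343,588.75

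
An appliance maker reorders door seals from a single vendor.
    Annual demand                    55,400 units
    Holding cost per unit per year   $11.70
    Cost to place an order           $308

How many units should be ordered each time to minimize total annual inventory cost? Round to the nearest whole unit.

1,708 units

2DS/H = 2·55,400·308/11.7 = 2,916,786.32
EOQ = √2,916,786.32 ≈ 1,707.86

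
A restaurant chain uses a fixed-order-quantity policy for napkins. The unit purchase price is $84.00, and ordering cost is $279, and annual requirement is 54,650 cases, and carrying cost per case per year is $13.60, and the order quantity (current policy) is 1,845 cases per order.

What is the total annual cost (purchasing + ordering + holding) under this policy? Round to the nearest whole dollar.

Orders/yr = 54,650/1,845 = 29.621; ordering cost = 29.621 × $279 = $8,264.15
Average inventory = 1,845/2 = 922.5; holding cost = 922.5 × $13.6 = $12,546.00
Purchase cost = D·C = 54,650 × 84 = $4,590,600.00
Total = $8,264.15 + $12,546.00 + $4,590,600.00 = $4,611,410.15

$4,611,410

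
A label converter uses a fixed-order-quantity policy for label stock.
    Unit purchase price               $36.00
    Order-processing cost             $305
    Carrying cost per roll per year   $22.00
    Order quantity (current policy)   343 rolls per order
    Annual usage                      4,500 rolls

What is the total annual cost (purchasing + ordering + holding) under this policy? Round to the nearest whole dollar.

Ordering: D/Q × S = 4,500/343 × $305 = $4,001.46
Holding:  Q/2 × H = 343/2 × $22 = $3,773.00
Purchase cost = D·C = 4,500 × 36 = $162,000.00
Total = $4,001.46 + $3,773.00 + $162,000.00 = $169,774.46

$169,774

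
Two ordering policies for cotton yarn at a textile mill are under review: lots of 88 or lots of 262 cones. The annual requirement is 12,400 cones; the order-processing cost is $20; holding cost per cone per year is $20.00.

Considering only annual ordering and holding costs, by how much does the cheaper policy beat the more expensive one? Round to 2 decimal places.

$131.62

For each Q, cost = (D/Q)·S + (Q/2)·H.
TC(88) = (12,400/88)×20 + (88/2)×20 = $3,698.18
TC(262) = (12,400/262)×20 + (262/2)×20 = $3,566.56
Cheaper: Q = 262.  Difference = $131.62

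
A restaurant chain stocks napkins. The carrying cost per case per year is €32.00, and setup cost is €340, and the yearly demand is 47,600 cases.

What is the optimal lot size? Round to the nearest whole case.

2DS/H = 2·47,600·340/32 = 1,011,500.00
EOQ = √1,011,500.00 ≈ 1,005.73

1,006 cases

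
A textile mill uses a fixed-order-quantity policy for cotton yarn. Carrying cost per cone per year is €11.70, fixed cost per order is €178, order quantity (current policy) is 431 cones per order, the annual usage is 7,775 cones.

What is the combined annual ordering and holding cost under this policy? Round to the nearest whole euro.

€5,732

Orders/yr = 7,775/431 = 18.039; ordering cost = 18.039 × €178 = €3,211.02
Average inventory = 431/2 = 215.5; holding cost = 215.5 × €11.7 = €2,521.35
Total = €3,211.02 + €2,521.35 = €5,732.37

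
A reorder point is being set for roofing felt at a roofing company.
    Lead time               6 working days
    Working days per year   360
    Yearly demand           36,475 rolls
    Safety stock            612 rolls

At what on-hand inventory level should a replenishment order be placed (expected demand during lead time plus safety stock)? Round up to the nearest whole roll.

1,220 rolls

Daily demand d = 36,475 / 360 = 101.319 rolls/day
Demand during lead time = 101.319 × 6 = 607.92
Reorder point = 607.92 + 612 = 1,219.92 → round up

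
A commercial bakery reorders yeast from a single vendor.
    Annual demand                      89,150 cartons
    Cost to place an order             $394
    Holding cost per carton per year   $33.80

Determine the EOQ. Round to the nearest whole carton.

1,442 cartons

EOQ = √(2DS/H) = √(2 × 89,150 × 394 / 33.8)
    = √(2,078,408.28) ≈ 1,441.67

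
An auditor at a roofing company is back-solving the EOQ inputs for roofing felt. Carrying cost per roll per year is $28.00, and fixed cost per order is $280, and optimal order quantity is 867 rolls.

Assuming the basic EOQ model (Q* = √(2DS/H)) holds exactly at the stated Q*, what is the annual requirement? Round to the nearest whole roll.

EOQ relation: Q² = 2DS/H, so rearrange for the unknown.
D = Q²H / (2S) = 867² × 28 / (2 × 280) = 37,584.45

37,584 rolls per year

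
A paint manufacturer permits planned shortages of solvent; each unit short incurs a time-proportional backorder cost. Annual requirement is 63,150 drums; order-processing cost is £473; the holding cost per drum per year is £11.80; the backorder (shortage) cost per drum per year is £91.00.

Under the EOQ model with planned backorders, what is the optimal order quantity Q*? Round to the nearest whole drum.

Q* = √(2DS/H) · √((H + b)/b)
   = √(2 × 63,150 × 473 / 11.8) · √((11.8 + 91) / 91)
   = 2,250.045 × 1.0629 ≈ 2,391.48

2,391 drums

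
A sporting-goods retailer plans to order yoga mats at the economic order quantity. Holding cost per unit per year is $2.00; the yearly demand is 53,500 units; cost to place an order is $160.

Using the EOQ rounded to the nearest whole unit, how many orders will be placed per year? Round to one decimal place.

18.3 orders per year

Optimal lot size Q* = (2 × 53,500 × $160 / $2)^½ ≈ 2,925.75 → Q = 2,926
N = D/Q = 53,500/2,926 ≈ 18.284 orders/yr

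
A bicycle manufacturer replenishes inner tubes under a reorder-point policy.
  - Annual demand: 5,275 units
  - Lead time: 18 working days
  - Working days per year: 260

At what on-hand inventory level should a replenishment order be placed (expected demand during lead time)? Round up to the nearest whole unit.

366 units

Daily demand d = 5,275 / 260 = 20.288 units/day
Demand during lead time = 20.288 × 18 = 365.19
Reorder point = 365.19 → round up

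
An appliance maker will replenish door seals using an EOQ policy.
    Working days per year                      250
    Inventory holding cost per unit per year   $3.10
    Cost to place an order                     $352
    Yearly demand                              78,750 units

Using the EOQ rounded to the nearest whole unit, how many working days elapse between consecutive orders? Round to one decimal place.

Optimal lot size Q* = (2 × 78,750 × $352 / $3.1)^½ ≈ 4,228.93 → Q = 4,229 units
T = Q/D × 250 days = 4,229/78,750 × 250 = 13.425 days

13.4 days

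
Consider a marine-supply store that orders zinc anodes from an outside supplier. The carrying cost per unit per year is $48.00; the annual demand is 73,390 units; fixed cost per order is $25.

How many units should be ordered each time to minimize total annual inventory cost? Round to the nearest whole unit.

Optimal lot size Q* = (2 × 73,390 × $25 / $48)^½ ≈ 276.49

276 units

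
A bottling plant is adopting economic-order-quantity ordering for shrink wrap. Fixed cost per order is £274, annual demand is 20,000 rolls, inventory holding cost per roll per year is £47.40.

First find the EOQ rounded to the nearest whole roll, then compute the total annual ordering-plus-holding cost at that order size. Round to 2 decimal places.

£22,792.63

Q* = √(2·D·S / H) = √(2·20,000·274 / 47.4) = √231,223.6 ≈ 480.86 → Q = 481 rolls
Annual ordering cost = (D/Q)·S = (20,000/481) × 274 = £11,392.93
Annual holding cost  = (Q/2)·H = (481/2) × 47.4 = £11,399.70
Total = £11,392.93 + £11,399.70 = £22,792.63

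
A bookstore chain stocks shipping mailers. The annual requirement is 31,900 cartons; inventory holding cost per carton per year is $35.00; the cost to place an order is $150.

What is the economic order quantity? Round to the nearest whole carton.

Optimal lot size Q* = (2 × 31,900 × $150 / $35)^½ ≈ 522.90

523 cartons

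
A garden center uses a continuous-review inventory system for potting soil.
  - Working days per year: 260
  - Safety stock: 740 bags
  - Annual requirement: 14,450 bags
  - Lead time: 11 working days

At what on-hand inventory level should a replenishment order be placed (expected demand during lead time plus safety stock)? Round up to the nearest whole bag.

1,352 bags

Daily demand d = 14,450 / 260 = 55.577 bags/day
Demand during lead time = 55.577 × 11 = 611.35
Reorder point = 611.35 + 740 = 1,351.35 → round up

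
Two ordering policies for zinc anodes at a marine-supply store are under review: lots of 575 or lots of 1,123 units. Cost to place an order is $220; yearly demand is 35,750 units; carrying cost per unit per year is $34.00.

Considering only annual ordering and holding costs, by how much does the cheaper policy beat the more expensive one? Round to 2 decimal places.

TC(Q) = (D/Q)S + (Q/2)H
TC(575) = (35,750/575)×220 + (575/2)×34 = $23,453.26
TC(1,123) = (35,750/1,123)×220 + (1,123/2)×34 = $26,094.56
Cheaper: Q = 575.  Difference = $2,641.30

$2,641.30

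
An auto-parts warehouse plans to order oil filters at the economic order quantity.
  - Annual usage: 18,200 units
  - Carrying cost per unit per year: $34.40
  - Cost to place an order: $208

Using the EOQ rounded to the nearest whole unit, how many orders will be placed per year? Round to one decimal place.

38.8 orders per year

Optimal lot size Q* = (2 × 18,200 × $208 / $34.4)^½ ≈ 469.14 → Q = 469
Orders per year = D/Q = 18,200 / 469 = 38.806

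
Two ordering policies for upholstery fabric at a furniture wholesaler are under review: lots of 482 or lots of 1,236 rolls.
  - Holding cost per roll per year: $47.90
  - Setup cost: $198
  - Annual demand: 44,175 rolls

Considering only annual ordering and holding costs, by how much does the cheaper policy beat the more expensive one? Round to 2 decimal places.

$6,988.30

Annual cost at Q: ordering D·S/Q plus holding Q·H/2.
TC(482) = (44,175/482)×198 + (482/2)×47.9 = $29,690.48
TC(1,236) = (44,175/1,236)×198 + (1,236/2)×47.9 = $36,678.78
|ΔTC| = |$29,690.48 − $36,678.78| = $6,988.30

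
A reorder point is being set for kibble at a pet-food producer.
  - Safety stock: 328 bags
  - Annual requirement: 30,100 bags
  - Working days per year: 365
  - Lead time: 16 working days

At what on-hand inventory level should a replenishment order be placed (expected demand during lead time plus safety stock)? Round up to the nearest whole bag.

1,648 bags

Daily demand d = 30,100 / 365 = 82.466 bags/day
Demand during lead time = 82.466 × 16 = 1,319.45
Reorder point = 1,319.45 + 328 = 1,647.45 → round up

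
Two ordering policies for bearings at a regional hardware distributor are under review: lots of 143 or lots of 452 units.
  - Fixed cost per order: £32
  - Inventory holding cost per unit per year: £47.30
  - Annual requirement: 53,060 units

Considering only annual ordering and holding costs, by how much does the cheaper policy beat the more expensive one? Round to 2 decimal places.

TC(Q) = (D/Q)S + (Q/2)H
TC(143) = (53,060/143)×32 + (143/2)×47.3 = £15,255.52
TC(452) = (53,060/452)×32 + (452/2)×47.3 = £14,446.26
|ΔTC| = |£15,255.52 − £14,446.26| = £809.26

£809.26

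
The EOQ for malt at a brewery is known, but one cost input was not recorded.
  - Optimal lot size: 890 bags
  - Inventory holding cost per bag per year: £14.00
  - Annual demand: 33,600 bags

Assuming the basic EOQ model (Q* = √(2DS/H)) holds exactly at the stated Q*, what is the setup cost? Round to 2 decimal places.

£165.02

EOQ relation: Q² = 2DS/H, so rearrange for the unknown.
S = Q²H / (2D) = 890² × 14 / (2 × 33,600) = 165.0208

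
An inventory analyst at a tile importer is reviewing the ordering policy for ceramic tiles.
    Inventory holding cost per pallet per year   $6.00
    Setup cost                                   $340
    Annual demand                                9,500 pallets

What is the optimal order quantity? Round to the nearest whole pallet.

EOQ = √(2DS/H) = √(2 × 9,500 × 340 / 6)
    = √(1,076,666.67) ≈ 1,037.63

1,038 pallets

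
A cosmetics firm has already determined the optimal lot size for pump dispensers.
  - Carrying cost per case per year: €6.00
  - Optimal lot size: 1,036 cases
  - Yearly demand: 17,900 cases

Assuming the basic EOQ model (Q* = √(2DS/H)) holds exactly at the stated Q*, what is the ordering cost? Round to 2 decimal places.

EOQ relation: Q² = 2DS/H, so rearrange for the unknown.
S = Q²H / (2D) = 1,036² × 6 / (2 × 17,900) = 179.8820

€179.88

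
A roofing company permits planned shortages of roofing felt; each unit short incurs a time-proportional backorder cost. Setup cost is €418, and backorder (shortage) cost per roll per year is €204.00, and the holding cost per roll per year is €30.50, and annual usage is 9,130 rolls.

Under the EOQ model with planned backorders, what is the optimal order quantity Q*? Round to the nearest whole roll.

536 rolls

Q* = √(2DS/H) · √((H + b)/b)
   = √(2 × 9,130 × 418 / 30.5) · √((30.5 + 204) / 204)
   = 500.252 × 1.0722 ≈ 536.35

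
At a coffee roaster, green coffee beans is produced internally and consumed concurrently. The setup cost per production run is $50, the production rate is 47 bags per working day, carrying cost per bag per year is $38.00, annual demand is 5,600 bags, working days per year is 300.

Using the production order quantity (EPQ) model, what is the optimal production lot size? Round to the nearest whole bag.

Daily demand d = 5,600/300 = 18.667; p = 47; 1 − d/p = 0.60284
EPQ = √(2DS / (H(1 − d/p)))
    = √(2 × 5,600 × 50 / (38 × 0.60284)) ≈ 156.35

156 bags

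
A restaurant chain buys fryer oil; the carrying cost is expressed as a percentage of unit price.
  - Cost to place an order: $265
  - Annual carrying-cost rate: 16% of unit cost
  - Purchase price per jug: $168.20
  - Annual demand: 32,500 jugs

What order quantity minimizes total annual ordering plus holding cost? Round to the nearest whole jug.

H = i·C = 0.16 × $168.2 = $26.9120 per jug-year
Q* = √(2·D·S / H) = √(2·32,500·265 / 26.912) = √640,049.0 ≈ 800.03

800 jugs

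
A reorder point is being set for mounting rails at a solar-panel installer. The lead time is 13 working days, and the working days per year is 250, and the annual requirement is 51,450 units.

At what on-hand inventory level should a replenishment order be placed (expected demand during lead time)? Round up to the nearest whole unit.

2,676 units

Daily demand d = 51,450 / 250 = 205.800 units/day
Demand during lead time = 205.800 × 13 = 2,675.40
Reorder point = 2,675.40 → round up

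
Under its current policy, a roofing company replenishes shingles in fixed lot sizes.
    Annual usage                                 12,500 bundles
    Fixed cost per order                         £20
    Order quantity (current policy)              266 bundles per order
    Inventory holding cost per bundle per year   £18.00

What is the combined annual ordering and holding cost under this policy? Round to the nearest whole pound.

Annual ordering cost = (D/Q)·S = (12,500/266) × 20 = £939.85
Annual holding cost  = (Q/2)·H = (266/2) × 18 = £2,394.00
Total = £939.85 + £2,394.00 = £3,333.85

£3,334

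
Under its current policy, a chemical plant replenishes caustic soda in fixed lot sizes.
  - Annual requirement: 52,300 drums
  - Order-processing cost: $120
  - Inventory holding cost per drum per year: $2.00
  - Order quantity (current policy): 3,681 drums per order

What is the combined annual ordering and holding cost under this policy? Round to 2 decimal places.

Annual ordering cost = (D/Q)·S = (52,300/3,681) × 120 = $1,704.97
Annual holding cost  = (Q/2)·H = (3,681/2) × 2 = $3,681.00
Total = $1,704.97 + $3,681.00 = $5,385.97

$5,385.97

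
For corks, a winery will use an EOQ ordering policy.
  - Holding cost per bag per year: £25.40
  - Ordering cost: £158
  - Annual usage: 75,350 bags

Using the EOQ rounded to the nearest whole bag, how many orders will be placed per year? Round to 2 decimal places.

77.84 orders per year

Q* = √(2·D·S / H) = √(2·75,350·158 / 25.4) = √937,425.2 ≈ 968.21 → Q = 968
Orders per year = D/Q = 75,350 / 968 = 77.841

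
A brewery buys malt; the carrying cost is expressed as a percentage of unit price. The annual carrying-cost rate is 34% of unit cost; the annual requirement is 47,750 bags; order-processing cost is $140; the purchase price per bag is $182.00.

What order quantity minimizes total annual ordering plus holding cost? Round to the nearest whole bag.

Holding cost per bag per year: H = 34% × $182 = $61.8800
Optimal lot size Q* = (2 × 47,750 × $140 / $61.88)^½ ≈ 464.83

465 bags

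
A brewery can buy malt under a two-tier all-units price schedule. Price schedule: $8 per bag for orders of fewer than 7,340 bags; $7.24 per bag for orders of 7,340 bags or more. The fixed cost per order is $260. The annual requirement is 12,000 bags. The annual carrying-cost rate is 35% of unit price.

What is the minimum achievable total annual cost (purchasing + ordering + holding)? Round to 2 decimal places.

$96,604.85

H₁ = 35%×$8 = $2.8000;  H₂ = 35%×$7.24 = $2.5340
EOQ₁ = √(2×12,000×260/2.8000) = 1,492.84  (< 7,340, feasible at tier 1)
EOQ₂ = √(2×12,000×260/2.5340) = 1,569.24  (< 7,340 → use Q = 7,340 at tier-2 price)
TC(tier 1 (EOQ₁), Q≈1,492.8) = $100,179.95
TC(tier 2, Q≈7,340.0) = $96,604.85
Minimum at tier 2: $96,604.85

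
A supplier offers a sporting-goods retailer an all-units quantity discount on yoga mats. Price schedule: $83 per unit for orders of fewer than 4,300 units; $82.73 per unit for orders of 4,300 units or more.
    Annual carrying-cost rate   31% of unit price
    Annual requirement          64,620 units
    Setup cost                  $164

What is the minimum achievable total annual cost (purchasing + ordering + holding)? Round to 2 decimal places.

$5,386,812.87

H₁ = 31%×$83 = $25.7300;  H₂ = 31%×$82.73 = $25.6463
EOQ₁ = √(2×64,620×164/25.7300) = 907.61  (< 4,300, feasible at tier 1)
EOQ₂ = √(2×64,620×164/25.6463) = 909.09  (< 4,300 → use Q = 4,300 at tier-2 price)
TC(tier 1 (EOQ₁), Q≈907.6) = $5,386,812.87
TC(tier 2, Q≈4,300.0) = $5,403,616.72
Minimum at tier 1 (EOQ₁): $5,386,812.87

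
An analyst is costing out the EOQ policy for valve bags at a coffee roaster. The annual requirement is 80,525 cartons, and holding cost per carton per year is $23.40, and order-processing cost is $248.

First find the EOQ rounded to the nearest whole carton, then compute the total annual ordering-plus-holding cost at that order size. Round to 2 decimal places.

2DS/H = 2·80,525·248/23.4 = 1,706,854.70
EOQ = √1,706,854.70 ≈ 1,306.47 → Q = 1,306 cartons
Ordering: D/Q × S = 80,525/1,306 × $248 = $15,291.12
Holding:  Q/2 × H = 1,306/2 × $23.4 = $15,280.20
Total = $15,291.12 + $15,280.20 = $30,571.32

$30,571.32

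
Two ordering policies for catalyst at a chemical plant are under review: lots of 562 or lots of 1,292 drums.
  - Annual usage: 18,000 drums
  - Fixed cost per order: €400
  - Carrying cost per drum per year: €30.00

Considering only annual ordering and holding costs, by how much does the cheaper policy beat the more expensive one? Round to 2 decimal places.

€3,711.37

TC(Q) = (D/Q)S + (Q/2)H
TC(562) = (18,000/562)×400 + (562/2)×30 = €21,241.39
TC(1,292) = (18,000/1,292)×400 + (1,292/2)×30 = €24,952.76
Cheaper: Q = 562.  Difference = €3,711.37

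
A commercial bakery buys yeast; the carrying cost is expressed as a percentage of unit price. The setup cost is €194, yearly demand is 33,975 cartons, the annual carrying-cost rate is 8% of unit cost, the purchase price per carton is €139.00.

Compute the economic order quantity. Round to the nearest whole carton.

Carrying cost H = €139 × 8% = €11.1200/carton/yr
EOQ = √(2DS/H) = √(2 × 33,975 × 194 / 11.12)
    = √(1,185,458.63) ≈ 1,088.79

1,089 cartons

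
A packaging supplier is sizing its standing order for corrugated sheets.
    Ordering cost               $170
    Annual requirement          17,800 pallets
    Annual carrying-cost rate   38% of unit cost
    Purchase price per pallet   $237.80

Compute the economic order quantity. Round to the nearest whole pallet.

259 pallets

H = i·C = 0.38 × $237.8 = $90.3640 per pallet-year
Optimal lot size Q* = (2 × 17,800 × $170 / $90.364)^½ ≈ 258.79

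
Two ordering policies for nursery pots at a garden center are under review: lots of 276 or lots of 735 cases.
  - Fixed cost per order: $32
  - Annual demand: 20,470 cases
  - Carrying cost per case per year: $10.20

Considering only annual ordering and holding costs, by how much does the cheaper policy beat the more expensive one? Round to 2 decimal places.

Annual cost at Q: ordering D·S/Q plus holding Q·H/2.
TC(276) = (20,470/276)×32 + (276/2)×10.2 = $3,780.93
TC(735) = (20,470/735)×32 + (735/2)×10.2 = $4,639.71
|ΔTC| = |$3,780.93 − $4,639.71| = $858.78

$858.78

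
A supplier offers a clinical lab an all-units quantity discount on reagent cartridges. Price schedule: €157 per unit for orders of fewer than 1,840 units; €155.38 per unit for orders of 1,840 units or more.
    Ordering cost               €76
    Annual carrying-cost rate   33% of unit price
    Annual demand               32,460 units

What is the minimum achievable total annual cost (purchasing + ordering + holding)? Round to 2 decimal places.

H₁ = 33%×€157 = €51.8100;  H₂ = 33%×€155.38 = €51.2754
EOQ₁ = √(2×32,460×76/51.8100) = 308.60  (< 1,840, feasible at tier 1)
EOQ₂ = √(2×32,460×76/51.2754) = 310.20  (< 1,840 → use Q = 1,840 at tier-2 price)
TC(tier 1 (EOQ₁), Q≈308.6) = €5,112,208.32
TC(tier 2, Q≈1,840.0) = €5,092,148.91
Minimum at tier 2: €5,092,148.91

€5,092,148.91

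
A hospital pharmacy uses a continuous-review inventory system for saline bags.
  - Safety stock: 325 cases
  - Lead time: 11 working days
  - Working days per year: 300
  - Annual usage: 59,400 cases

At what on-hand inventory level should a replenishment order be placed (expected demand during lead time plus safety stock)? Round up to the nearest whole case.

Daily demand d = 59,400 / 300 = 198.000 cases/day
Demand during lead time = 198.000 × 11 = 2,178.00
Reorder point = 2,178.00 + 325 = 2,503.00 → round up

2,503 cases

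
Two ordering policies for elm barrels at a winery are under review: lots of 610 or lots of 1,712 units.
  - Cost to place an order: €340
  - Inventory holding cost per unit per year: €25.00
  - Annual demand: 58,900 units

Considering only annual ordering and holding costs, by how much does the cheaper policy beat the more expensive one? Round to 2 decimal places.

For each Q, cost = (D/Q)·S + (Q/2)·H.
TC(610) = (58,900/610)×340 + (610/2)×25 = €40,454.51
TC(1,712) = (58,900/1,712)×340 + (1,712/2)×25 = €33,097.43
Lots of 1,712 are cheaper by €7,357.08.

€7,357.08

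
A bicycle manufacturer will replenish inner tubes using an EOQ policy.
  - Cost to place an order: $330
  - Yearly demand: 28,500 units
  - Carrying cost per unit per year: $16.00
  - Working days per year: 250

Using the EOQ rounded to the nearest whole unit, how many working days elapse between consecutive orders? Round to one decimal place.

9.5 days

Optimal lot size Q* = (2 × 28,500 × $330 / $16)^½ ≈ 1,084.26 → Q = 1,084 units
T = Q/D × 250 days = 1,084/28,500 × 250 = 9.509 days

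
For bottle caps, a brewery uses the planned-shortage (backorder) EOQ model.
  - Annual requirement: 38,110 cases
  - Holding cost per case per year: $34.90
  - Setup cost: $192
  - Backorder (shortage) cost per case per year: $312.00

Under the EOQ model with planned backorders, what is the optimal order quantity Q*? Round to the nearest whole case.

Q* = √(2DS/H) · √((H + b)/b)
   = √(2 × 38,110 × 192 / 34.9) · √((34.9 + 312) / 312)
   = 647.549 × 1.0544 ≈ 682.81

683 cases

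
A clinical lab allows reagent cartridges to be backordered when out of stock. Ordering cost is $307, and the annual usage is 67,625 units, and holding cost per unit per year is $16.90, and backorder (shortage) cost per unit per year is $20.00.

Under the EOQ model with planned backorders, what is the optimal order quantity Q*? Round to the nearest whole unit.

2,129 units

Basic EOQ = √(2·67,625·307/16.9) = 1,567.453
Backorder adjustment √((H+b)/b) = √((16.9+20)/20) = 1.3583
Q* = 1,567.453 × 1.3583 ≈ 2,129.08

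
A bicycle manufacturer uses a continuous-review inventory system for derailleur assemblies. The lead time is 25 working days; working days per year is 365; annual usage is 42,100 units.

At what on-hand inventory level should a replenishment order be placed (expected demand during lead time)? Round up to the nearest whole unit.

2,884 units

Daily demand d = 42,100 / 365 = 115.342 units/day
Demand during lead time = 115.342 × 25 = 2,883.56
Reorder point = 2,883.56 → round up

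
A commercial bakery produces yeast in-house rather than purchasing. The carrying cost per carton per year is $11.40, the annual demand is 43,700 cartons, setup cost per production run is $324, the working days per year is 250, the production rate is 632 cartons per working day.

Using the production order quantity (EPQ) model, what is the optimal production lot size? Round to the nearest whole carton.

1,853 cartons

d = 43,700/250 = 174.8000 cartons/day;  effective holding cost H(1 − d/p) = 11.4·(1 − 174.8000/632) = 8.24696
Q* = √(2DS / H_eff) = √(2·43,700·324 / 8.24696) ≈ 1,853.02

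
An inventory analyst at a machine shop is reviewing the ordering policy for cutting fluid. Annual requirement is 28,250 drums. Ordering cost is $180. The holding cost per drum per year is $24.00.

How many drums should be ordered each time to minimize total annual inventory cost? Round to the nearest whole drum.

Q* = √(2·D·S / H) = √(2·28,250·180 / 24) = √423,750.0 ≈ 650.96

651 drums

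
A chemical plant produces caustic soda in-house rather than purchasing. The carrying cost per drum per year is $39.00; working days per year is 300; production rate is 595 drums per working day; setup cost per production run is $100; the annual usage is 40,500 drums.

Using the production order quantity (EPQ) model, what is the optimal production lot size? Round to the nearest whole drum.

518 drums

d = 40,500/300 = 135.0000 drums/day;  effective holding cost H(1 − d/p) = 39·(1 − 135.0000/595) = 30.15126
Q* = √(2DS / H_eff) = √(2·40,500·100 / 30.15126) ≈ 518.31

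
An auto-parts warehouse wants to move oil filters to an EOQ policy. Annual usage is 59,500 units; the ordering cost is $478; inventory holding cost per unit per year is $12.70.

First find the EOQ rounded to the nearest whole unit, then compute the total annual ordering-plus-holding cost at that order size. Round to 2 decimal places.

EOQ = √(2DS/H) = √(2 × 59,500 × 478 / 12.7)
    = √(4,478,897.64) ≈ 2,116.34 → Q = 2,116 units
Ordering: D/Q × S = 59,500/2,116 × $478 = $13,440.93
Holding:  Q/2 × H = 2,116/2 × $12.7 = $13,436.60
Total = $13,440.93 + $13,436.60 = $26,877.53

$26,877.53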